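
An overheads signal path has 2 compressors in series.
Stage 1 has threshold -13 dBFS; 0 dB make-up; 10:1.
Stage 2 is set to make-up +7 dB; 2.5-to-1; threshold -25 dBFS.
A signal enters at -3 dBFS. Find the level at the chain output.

Stage 1: 10 dB above -13 dBFS, reduced 10:1 to 1 dB above → -12 dBFS.
Stage 2: overshoot 13 dB → 13/2.5 = 5.2 dB → -19.8 dBFS; +7 dB make-up → -12.8 dBFS.

-12.8 dBFS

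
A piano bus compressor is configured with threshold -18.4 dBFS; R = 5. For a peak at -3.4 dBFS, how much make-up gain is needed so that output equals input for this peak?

Without make-up, output = threshold + overshoot/5 = -18.4 + 3 = -15.4 dBFS.
Gap to target: 12 dB.

12 dB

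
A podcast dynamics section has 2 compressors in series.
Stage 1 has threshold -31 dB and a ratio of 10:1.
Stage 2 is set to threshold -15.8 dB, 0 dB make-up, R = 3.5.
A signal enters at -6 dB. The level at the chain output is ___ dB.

Stage 1: 25 dB above -31 dB, reduced 10:1 to 2.5 dB above → -28.5 dB.
Stage 2: -28.5 dB ≤ -15.8 dB, so stage 2 doesn't engage; output -28.5 dB.

-28.5 dB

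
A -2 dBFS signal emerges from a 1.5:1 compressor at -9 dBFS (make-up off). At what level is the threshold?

Gain reduction = -2 − (-9) = 7 dB; output overshoot = GR / (R − 1) = 7 / 0.5 = 14 dB.
Threshold = output − output overshoot = -9 − 14 = -23 dBFS.

-23 dBFS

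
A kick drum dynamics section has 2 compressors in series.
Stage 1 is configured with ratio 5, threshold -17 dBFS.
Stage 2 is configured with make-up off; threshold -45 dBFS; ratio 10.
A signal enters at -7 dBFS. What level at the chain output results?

-42 dBFS

Stage 1: overshoot 10 dB → 10/5 = 2 dB → -15 dBFS.
Stage 2: -15 dBFS is 30 dB over -45 dBFS; at 10:1 that becomes 3 dB over, giving -42 dBFS.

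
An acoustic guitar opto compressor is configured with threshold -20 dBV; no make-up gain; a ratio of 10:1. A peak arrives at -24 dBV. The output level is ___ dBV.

-24 dBV is 4 dB below the -20 dBV threshold, so no gain reduction is applied.
Output = input = -24 dBV.

-24 dBV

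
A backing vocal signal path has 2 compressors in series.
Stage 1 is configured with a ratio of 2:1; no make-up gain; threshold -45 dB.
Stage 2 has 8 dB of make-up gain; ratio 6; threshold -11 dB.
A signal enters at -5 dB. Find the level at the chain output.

Stage 1: 40 dB above -45 dB, reduced 2:1 to 20 dB above → -25 dB.
Stage 2: -25 dB is at or below the -11 dB threshold — no compression; make-up brings it to -17 dB.

-17 dB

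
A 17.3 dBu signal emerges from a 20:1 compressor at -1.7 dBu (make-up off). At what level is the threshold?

Let T be the threshold. Output overshoot = (input overshoot)/R, so -1.7 − T = (17.3 − T)/20.
20·(-1.7 − T) = 17.3 − T → 19·T = -34 − 17.3 = -51.3.
T = -51.3/19 = -2.7 dBu.

-2.7 dBu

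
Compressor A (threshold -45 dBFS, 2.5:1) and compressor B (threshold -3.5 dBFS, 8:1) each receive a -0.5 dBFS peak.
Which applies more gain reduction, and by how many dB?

A, by 24.075 dB

A: GR = 44.5 − 44.5/2.5 = 26.7 dB.
B: GR = 3 − 3/8 = 2.625 dB.
Difference: 24.075 dB in favour of A.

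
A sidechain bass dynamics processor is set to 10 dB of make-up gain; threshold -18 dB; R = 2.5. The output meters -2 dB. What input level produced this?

Remove make-up: -2 − 10 = -12 dB.
Post-compression overshoot = -12 − (-18) = 6 dB.
Input overshoot = R × output overshoot = 15 dB → input = -18 + 15 = -3 dB.

-3 dB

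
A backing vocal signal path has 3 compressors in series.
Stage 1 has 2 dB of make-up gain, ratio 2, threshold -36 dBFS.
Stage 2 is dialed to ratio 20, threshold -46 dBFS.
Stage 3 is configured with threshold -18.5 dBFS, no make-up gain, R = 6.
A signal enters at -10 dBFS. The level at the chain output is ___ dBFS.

-44.75 dBFS

Stage 1: -10 dBFS is 26 dB over -36 dBFS; at 2:1 that becomes 13 dB over, giving -23 dBFS; +2 dB make-up → -21 dBFS.
Stage 2: overshoot 25 dB → 25/20 = 1.25 dB → -44.75 dBFS.
Stage 3: -44.75 dBFS ≤ -18.5 dBFS, so stage 3 doesn't engage; output -44.75 dBFS.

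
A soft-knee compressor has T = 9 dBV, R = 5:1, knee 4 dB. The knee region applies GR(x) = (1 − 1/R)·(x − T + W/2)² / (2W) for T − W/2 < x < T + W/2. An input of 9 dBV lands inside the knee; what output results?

8.6 dBV

x − T + W/2 = 9 − 9 + 2 = 2.
GR = (1 − 1/5) × 2² / 8 = 0.8 × 4 / 8 = 0.4 dB.
Output = 9 − 0.4 = 8.6 dBV.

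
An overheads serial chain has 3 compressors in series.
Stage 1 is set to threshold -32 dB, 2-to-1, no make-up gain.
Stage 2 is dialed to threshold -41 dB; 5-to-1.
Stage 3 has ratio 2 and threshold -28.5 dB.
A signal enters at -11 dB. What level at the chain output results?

-37.1 dB

Stage 1: 21 dB above -32 dB, reduced 2:1 to 10.5 dB above → -21.5 dB.
Stage 2: 19.5 dB above -41 dB, reduced 5:1 to 3.9 dB above → -37.1 dB.
Stage 3: -37.1 dB ≤ -28.5 dB, so stage 3 doesn't engage; output -37.1 dB.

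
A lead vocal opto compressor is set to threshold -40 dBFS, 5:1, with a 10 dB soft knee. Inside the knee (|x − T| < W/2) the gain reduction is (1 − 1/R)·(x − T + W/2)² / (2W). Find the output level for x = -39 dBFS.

x − T + W/2 = -39 − (-40) + 5 = 6.
GR = (1 − 1/5) × 6² / 20 = 0.8 × 36 / 20 = 1.44 dB.
Output = -39 − 1.44 = -40.44 dBFS.

-40.44 dBFS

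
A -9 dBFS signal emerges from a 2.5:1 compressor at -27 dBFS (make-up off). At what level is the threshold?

Gain reduction = -9 − (-27) = 18 dB; output overshoot = GR / (R − 1) = 18 / 1.5 = 12 dB.
Threshold = output − output overshoot = -27 − 12 = -39 dBFS.

-39 dBFS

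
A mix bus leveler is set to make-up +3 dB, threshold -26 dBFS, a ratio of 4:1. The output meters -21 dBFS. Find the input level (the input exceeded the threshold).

Before make-up, the level was -21 − 3 = -24 dBFS.
The compressed level sits -24 − (-26) = 2 dB over threshold.
Input overshoot = R × output overshoot = 8 dB → input = -26 + 8 = -18 dBFS.

-18 dBFS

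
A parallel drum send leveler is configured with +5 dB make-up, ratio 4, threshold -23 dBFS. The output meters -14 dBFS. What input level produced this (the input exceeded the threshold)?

-7 dBFS

Remove make-up: -14 − 5 = -19 dBFS.
That's 4 dB above the -23 dBFS threshold.
Input overshoot = R × output overshoot = 16 dB → input = -23 + 16 = -7 dBFS.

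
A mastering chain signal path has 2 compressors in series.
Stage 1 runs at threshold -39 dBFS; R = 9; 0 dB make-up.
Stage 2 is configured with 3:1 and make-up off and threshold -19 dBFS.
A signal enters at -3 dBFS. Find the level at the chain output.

Stage 1: -3 dBFS is 36 dB over -39 dBFS; at 9:1 that becomes 4 dB over, giving -35 dBFS.
Stage 2: -35 dBFS is at or below the -19 dBFS threshold — no compression; output -35 dBFS.

-35 dBFS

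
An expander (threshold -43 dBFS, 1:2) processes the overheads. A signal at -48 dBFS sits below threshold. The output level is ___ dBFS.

Undershoot = (-43) − (-48) = 5 dB.
At 1:2, that expands to 10 dB under threshold.
Output = -43 − 10 = -53 dBFS.

-53 dBFS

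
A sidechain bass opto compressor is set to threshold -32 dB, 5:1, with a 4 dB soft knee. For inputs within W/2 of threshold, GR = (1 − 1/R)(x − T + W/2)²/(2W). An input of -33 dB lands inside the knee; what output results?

-33.1 dB

x − T + W/2 = -33 − (-32) + 2 = 1.
GR = (1 − 1/5) × 1² / 8 = 0.8 × 1 / 8 = 0.1 dB.
Output = -33 − 0.1 = -33.1 dB.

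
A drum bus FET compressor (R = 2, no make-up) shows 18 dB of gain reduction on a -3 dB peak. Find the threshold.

Let T be the threshold. Output overshoot = (input overshoot)/R, so -21 − T = (-3 − T)/2.
2·(-21 − T) = -3 − T → 1·T = -42 − (-3) = -39.
T = -39/1 = -39 dB.

-39 dB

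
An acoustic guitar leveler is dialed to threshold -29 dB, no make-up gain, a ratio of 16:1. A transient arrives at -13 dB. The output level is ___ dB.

-13 dB sits 16 dB over threshold.
16:1 compression reduces that to 16/16 = 1 dB over.
Output = -29 + 1 = -28 dB.

-28 dB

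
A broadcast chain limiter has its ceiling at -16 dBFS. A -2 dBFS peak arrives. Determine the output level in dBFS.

A brickwall limiter is an ∞:1 compressor: any input above the ceiling is clamped to -16 dBFS.

-16 dBFS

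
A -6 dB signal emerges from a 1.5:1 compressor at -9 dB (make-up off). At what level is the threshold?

-15 dB

Gain reduction = -6 − (-9) = 3 dB; output overshoot = GR / (R − 1) = 3 / 0.5 = 6 dB.
Threshold = output − output overshoot = -9 − 6 = -15 dB.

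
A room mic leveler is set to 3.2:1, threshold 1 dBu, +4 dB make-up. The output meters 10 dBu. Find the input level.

Remove make-up: 10 − 4 = 6 dBu.
The compressed level sits 6 − 1 = 5 dB over threshold.
Undo the ratio: input overshoot = 5 × 3.2 = 16 dB, giving input = 17 dBu.

17 dBu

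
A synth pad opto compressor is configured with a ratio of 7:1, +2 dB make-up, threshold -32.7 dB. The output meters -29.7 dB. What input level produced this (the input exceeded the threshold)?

Before make-up, the level was -29.7 − 2 = -31.7 dB.
Post-compression overshoot = -31.7 − (-32.7) = 1 dB.
Undo the ratio: input overshoot = 1 × 7 = 7 dB, giving input = -25.7 dB.

-25.7 dB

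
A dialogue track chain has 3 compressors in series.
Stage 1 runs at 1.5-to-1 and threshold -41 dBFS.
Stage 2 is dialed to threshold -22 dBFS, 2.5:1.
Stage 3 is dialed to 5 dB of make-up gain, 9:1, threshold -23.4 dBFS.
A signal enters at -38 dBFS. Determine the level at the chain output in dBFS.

Stage 1: 3 dB above -41 dBFS, reduced 1.5:1 to 2 dB above → -39 dBFS.
Stage 2: -39 dBFS is at or below the -22 dBFS threshold — no compression; output -39 dBFS.
Stage 3: below threshold (-39 ≤ -23.4); passes unchanged; make-up brings it to -34 dBFS.

-34 dBFS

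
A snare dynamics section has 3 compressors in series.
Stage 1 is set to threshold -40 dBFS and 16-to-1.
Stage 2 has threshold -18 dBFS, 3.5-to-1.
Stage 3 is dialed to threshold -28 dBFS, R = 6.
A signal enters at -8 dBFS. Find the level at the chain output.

Stage 1: 32 dB above -40 dBFS, reduced 16:1 to 2 dB above → -38 dBFS.
Stage 2: -38 dBFS is at or below the -18 dBFS threshold — no compression; output -38 dBFS.
Stage 3: -38 dBFS is at or below the -28 dBFS threshold — no compression; output -38 dBFS.

-38 dBFS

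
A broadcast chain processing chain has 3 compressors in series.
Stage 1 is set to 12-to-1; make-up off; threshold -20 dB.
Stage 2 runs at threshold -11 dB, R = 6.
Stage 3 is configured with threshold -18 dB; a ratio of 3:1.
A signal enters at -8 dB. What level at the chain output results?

-19 dB

Stage 1: overshoot 12 dB → 12/12 = 1 dB → -19 dB.
Stage 2: below threshold (-19 ≤ -11); passes unchanged; output -19 dB.
Stage 3: below threshold (-19 ≤ -18); passes unchanged; output -19 dB.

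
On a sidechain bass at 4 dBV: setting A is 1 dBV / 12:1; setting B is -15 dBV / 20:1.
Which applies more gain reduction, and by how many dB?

A: 3 dB over, compressed to 0.25 dB over, so 2.75 dB of GR.
B: 19 dB over, compressed to 0.95 dB over, so 18.05 dB of GR.
B reduces 15.3 dB more.

B, by 15.3 dB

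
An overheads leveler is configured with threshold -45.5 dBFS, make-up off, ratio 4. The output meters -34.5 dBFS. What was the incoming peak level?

Post-compression overshoot = -34.5 − (-45.5) = 11 dB.
Input overshoot = R × output overshoot = 44 dB → input = -45.5 + 44 = -1.5 dBFS.

-1.5 dBFS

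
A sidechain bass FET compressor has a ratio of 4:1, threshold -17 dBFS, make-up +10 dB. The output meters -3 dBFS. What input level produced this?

-1 dBFS

Before make-up, the level was -3 − 10 = -13 dBFS.
That's 4 dB above the -17 dBFS threshold.
Input overshoot = R × output overshoot = 16 dB → input = -17 + 16 = -1 dBFS.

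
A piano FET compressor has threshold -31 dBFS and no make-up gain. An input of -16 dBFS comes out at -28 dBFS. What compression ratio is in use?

Input overshoot = -16 − (-31) = 15 dB; output overshoot = -28 − (-31) = 3 dB.
Ratio = 15 / 3 = 5.

5:1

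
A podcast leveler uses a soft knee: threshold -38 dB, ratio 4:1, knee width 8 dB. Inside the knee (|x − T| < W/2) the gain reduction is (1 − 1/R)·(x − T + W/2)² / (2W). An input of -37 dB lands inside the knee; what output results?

-38.171875 dB

x − T + W/2 = -37 − (-38) + 4 = 5.
GR = (1 − 1/4) × 5² / 16 = 0.75 × 25 / 16 = 1.171875 dB.
Output = -37 − 1.171875 = -38.171875 dB.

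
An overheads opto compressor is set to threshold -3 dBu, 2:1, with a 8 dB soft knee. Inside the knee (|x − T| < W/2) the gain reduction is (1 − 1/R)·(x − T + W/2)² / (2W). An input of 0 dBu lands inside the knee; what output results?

-1.53125 dBu

x − T + W/2 = 0 − (-3) + 4 = 7.
GR = (1 − 1/2) × 7² / 16 = 0.5 × 49 / 16 = 1.53125 dB.
Output = 0 − 1.53125 = -1.53125 dBu.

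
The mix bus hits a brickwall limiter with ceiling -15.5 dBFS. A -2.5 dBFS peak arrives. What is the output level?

A brickwall limiter is an ∞:1 compressor: any input above the ceiling is clamped to -15.5 dBFS.

-15.5 dBFS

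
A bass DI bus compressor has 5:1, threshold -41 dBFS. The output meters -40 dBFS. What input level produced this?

-36 dBFS

The compressed level sits -40 − (-41) = 1 dB over threshold.
Input overshoot = R × output overshoot = 5 dB → input = -41 + 5 = -36 dBFS.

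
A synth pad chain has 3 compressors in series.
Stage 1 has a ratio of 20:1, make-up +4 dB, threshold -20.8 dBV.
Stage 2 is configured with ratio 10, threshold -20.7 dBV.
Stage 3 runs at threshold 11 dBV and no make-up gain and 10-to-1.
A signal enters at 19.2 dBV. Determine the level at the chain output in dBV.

Stage 1: overshoot 40 dB → 40/20 = 2 dB → -18.8 dBV; +4 dB make-up → -14.8 dBV.
Stage 2: overshoot 5.9 dB → 5.9/10 = 0.59 dB → -20.11 dBV.
Stage 3: -20.11 dBV is at or below the 11 dBV threshold — no compression; output -20.11 dBV.

-20.11 dBV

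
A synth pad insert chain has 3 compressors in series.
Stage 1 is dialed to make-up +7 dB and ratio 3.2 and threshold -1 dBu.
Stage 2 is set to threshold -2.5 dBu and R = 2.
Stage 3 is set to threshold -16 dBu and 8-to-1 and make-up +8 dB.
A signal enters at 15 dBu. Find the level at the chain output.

Stage 1: 15 dBu is 16 dB over -1 dBu; at 3.2:1 that becomes 5 dB over, giving 4 dBu; +7 dB make-up → 11 dBu.
Stage 2: 13.5 dB above -2.5 dBu, reduced 2:1 to 6.75 dB above → 4.25 dBu.
Stage 3: overshoot 20.25 dB → 20.25/8 = 2.53125 dB → -13.46875 dBu; +8 dB make-up → -5.46875 dBu.

-5.46875 dBu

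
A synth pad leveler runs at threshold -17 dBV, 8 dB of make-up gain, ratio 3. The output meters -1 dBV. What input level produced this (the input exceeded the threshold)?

7 dBV

Stripping the +8 dB make-up gives -9 dBV at the gain stage.
That's 8 dB above the -17 dBV threshold.
Input overshoot = R × output overshoot = 24 dB → input = -17 + 24 = 7 dBV.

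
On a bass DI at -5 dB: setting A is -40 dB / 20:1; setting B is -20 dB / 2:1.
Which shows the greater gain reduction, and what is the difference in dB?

A, by 25.75 dB

A: overshoot 35 dB → output overshoot 1.75 dB → GR 33.25 dB.
B: overshoot 15 dB → output overshoot 7.5 dB → GR 7.5 dB.
Difference: 25.75 dB in favour of A.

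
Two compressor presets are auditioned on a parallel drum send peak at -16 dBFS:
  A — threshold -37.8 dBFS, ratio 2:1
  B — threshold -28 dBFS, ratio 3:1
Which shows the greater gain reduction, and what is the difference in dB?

A, by 2.9 dB

A: GR = 21.8 − 21.8/2 = 10.9 dB.
B: GR = 12 − 12/3 = 8 dB.
A applies 2.9 dB more gain reduction.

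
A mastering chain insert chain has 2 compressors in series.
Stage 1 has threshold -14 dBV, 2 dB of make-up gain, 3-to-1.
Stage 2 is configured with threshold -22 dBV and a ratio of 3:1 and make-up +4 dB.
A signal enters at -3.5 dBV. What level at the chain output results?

Stage 1: overshoot 10.5 dB → 10.5/3 = 3.5 dB → -10.5 dBV; +2 dB make-up → -8.5 dBV.
Stage 2: 13.5 dB above -22 dBV, reduced 3:1 to 4.5 dB above → -17.5 dBV; +4 dB make-up → -13.5 dBV.

-13.5 dBV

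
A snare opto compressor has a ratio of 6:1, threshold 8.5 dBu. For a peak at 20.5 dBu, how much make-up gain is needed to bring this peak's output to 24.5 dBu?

14 dB

Without make-up, output = threshold + overshoot/6 = 8.5 + 2 = 10.5 dBu.
Gap to target: 14 dB.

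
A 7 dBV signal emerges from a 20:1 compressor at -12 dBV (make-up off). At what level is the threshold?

Let T be the threshold. Output overshoot = (input overshoot)/R, so -12 − T = (7 − T)/20.
20·(-12 − T) = 7 − T → 19·T = -240 − 7 = -247.
T = -247/19 = -13 dBV.

-13 dBV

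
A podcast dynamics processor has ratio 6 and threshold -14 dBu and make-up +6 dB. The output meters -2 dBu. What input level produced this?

Before make-up, the level was -2 − 6 = -8 dBu.
The compressed level sits -8 − (-14) = 6 dB over threshold.
Before 6:1 compression the overshoot was 6 × 6 = 36 dB, so input = -14 + 36 = 22 dBu.

22 dBu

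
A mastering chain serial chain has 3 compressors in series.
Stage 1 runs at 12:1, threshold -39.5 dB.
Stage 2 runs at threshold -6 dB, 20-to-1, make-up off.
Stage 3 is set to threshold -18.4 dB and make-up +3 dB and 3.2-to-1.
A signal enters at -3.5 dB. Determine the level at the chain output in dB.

Stage 1: -3.5 dB is 36 dB over -39.5 dB; at 12:1 that becomes 3 dB over, giving -36.5 dB.
Stage 2: below threshold (-36.5 ≤ -6); passes unchanged; output -36.5 dB.
Stage 3: -36.5 dB ≤ -18.4 dB, so stage 3 doesn't engage; make-up brings it to -33.5 dB.

-33.5 dB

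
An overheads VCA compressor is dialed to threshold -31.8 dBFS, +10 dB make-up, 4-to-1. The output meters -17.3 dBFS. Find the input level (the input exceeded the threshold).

-13.8 dBFS

Stripping the +10 dB make-up gives -27.3 dBFS at the gain stage.
Post-compression overshoot = -27.3 − (-31.8) = 4.5 dB.
Input overshoot = R × output overshoot = 18 dB → input = -31.8 + 18 = -13.8 dBFS.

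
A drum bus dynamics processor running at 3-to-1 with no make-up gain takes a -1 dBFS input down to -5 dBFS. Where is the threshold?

-7 dBFS

Input is 6 dB above T (since output overshoot × R = input overshoot: (-5 − T)·3 = -1 − T gives T = -7 dBFS).
Check: -7 + (-1 − (-7))/3 = -7 + 2 = -5 dBFS. ✓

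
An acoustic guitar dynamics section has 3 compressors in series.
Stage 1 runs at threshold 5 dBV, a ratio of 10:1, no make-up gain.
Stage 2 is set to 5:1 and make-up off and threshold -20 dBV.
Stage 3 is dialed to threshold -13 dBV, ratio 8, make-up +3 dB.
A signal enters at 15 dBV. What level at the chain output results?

-11.8 dBV

Stage 1: 15 dBV is 10 dB over 5 dBV; at 10:1 that becomes 1 dB over, giving 6 dBV.
Stage 2: 26 dB above -20 dBV, reduced 5:1 to 5.2 dB above → -14.8 dBV.
Stage 3: -14.8 dBV is at or below the -13 dBV threshold — no compression; make-up brings it to -11.8 dBV.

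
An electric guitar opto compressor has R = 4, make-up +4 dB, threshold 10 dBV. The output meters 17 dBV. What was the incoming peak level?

22 dBV

Before make-up, the level was 17 − 4 = 13 dBV.
The compressed level sits 13 − 10 = 3 dB over threshold.
Input overshoot = R × output overshoot = 12 dB → input = 10 + 12 = 22 dBV.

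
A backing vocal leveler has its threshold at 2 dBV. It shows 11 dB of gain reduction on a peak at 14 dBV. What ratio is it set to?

12:1

Input overshoot = 14 − 2 = 12 dB.
Output overshoot = 12 − 11 = 1 dB.
Ratio = input overshoot / output overshoot = 12 / 1 = 12.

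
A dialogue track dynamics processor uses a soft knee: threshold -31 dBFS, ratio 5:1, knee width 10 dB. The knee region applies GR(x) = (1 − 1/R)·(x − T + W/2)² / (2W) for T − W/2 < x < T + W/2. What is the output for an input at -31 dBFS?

-32 dBFS

x − T + W/2 = -31 − (-31) + 5 = 5.
GR = (1 − 1/5) × 5² / 20 = 0.8 × 25 / 20 = 1 dB.
Output = -31 − 1 = -32 dBFS.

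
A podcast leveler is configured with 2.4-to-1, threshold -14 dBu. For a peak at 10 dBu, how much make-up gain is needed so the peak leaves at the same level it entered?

Without make-up, output = threshold + overshoot/2.4 = -14 + 10 = -4 dBu.
Gap to target: 14 dB.

14 dB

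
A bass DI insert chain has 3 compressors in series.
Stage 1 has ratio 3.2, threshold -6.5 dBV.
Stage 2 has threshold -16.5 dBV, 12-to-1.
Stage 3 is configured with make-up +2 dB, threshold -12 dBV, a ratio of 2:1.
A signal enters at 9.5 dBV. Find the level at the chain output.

-13.25 dBV

Stage 1: overshoot 16 dB → 16/3.2 = 5 dB → -1.5 dBV.
Stage 2: -1.5 dBV is 15 dB over -16.5 dBV; at 12:1 that becomes 1.25 dB over, giving -15.25 dBV.
Stage 3: -15.25 dBV is at or below the -12 dBV threshold — no compression; make-up brings it to -13.25 dBV.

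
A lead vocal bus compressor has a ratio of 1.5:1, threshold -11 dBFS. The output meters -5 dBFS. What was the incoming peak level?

That's 6 dB above the -11 dBFS threshold.
Undo the ratio: input overshoot = 6 × 1.5 = 9 dB, giving input = -2 dBFS.

-2 dBFS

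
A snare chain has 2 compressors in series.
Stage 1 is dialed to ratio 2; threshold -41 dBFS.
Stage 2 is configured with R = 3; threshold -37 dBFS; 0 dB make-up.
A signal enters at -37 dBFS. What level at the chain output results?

-39 dBFS

Stage 1: overshoot 4 dB → 4/2 = 2 dB → -39 dBFS.
Stage 2: -39 dBFS is at or below the -37 dBFS threshold — no compression; output -39 dBFS.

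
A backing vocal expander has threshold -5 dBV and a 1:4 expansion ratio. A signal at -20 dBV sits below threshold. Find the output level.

Below threshold, a 1:4 expander applies gain = (4−1)×(T − x) of attenuation.
(4−1) × 15 = 45 dB, so output = -20 − 45 = -65 dBV.

-65 dBV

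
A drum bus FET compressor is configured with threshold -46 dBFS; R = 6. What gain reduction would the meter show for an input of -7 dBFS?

-7 dBFS exceeds the threshold by 39 dB.
After 6:1 compression the overshoot becomes 39/6 = 6.5 dB.
So the signal is attenuated by 39 − 6.5 = 32.5 dB.

32.5 dB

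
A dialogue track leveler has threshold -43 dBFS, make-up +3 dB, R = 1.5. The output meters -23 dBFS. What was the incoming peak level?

Remove make-up: -23 − 3 = -26 dBFS.
That's 17 dB above the -43 dBFS threshold.
Undo the ratio: input overshoot = 17 × 1.5 = 25.5 dB, giving input = -17.5 dBFS.

-17.5 dBFS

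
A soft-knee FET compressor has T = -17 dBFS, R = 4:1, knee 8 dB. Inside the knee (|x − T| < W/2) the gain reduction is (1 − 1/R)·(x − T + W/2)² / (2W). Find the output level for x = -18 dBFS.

-18.421875 dBFS

x − T + W/2 = -18 − (-17) + 4 = 3.
GR = (1 − 1/4) × 3² / 16 = 0.75 × 9 / 16 = 0.421875 dB.
Output = -18 − 0.421875 = -18.421875 dBFS.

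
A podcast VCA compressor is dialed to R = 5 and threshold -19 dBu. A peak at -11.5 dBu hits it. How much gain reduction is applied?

6 dB

Overshoot = -11.5 − (-19) = 7.5 dB.
After 5:1 compression the overshoot becomes 7.5/5 = 1.5 dB.
Gain reduction = 7.5 − 1.5 = 6 dB.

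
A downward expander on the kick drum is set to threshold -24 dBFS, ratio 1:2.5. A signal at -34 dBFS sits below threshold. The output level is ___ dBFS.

The input is 10 dB below the -24 dBFS threshold.
A 1:2.5 expander multiplies undershoot by 2.5: 10 × 2.5 = 25 dB below threshold.
Output = -24 − 25 = -49 dBFS.

-49 dBFS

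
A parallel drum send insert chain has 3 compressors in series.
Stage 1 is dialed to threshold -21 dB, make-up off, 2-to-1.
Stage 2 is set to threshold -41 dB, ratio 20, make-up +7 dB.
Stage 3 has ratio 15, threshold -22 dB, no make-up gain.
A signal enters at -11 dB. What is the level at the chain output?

-32.75 dB

Stage 1: 10 dB above -21 dB, reduced 2:1 to 5 dB above → -16 dB.
Stage 2: overshoot 25 dB → 25/20 = 1.25 dB → -39.75 dB; +7 dB make-up → -32.75 dB.
Stage 3: -32.75 dB ≤ -22 dB, so stage 3 doesn't engage; output -32.75 dB.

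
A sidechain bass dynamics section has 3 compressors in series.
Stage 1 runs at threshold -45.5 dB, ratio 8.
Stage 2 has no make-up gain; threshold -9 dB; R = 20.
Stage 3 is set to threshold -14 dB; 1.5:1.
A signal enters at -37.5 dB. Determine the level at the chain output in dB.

Stage 1: 8 dB above -45.5 dB, reduced 8:1 to 1 dB above → -44.5 dB.
Stage 2: -44.5 dB is at or below the -9 dB threshold — no compression; output -44.5 dB.
Stage 3: -44.5 dB ≤ -14 dB, so stage 3 doesn't engage; output -44.5 dB.

-44.5 dB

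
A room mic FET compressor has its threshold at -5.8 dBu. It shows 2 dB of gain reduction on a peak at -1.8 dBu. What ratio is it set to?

Input overshoot = -1.8 − (-5.8) = 4 dB.
Output overshoot = 4 − 2 = 2 dB.
Ratio = input overshoot / output overshoot = 4 / 2 = 2.

2:1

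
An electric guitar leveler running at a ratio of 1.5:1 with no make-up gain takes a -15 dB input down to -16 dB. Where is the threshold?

Let T be the threshold. Output overshoot = (input overshoot)/R, so -16 − T = (-15 − T)/1.5.
1.5·(-16 − T) = -15 − T → 0.5·T = -24 − (-15) = -9.
T = -9/0.5 = -18 dB.

-18 dB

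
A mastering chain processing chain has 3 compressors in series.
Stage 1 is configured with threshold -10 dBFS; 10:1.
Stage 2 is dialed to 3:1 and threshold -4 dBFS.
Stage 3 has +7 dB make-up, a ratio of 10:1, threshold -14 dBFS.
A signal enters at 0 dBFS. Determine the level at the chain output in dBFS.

Stage 1: 0 dBFS is 10 dB over -10 dBFS; at 10:1 that becomes 1 dB over, giving -9 dBFS.
Stage 2: below threshold (-9 ≤ -4); passes unchanged; output -9 dBFS.
Stage 3: 5 dB above -14 dBFS, reduced 10:1 to 0.5 dB above → -13.5 dBFS; +7 dB make-up → -6.5 dBFS.

-6.5 dBFS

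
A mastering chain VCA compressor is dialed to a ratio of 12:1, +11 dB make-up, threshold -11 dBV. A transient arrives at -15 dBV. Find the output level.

-15 dBV is 4 dB below the -11 dBV threshold, so no gain reduction is applied.
Make-up gain adds 11 dB: -15 + 11 = -4 dBV.

-4 dBV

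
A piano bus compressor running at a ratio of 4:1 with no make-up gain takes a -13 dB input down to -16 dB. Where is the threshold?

-17 dB

Gain reduction = -13 − (-16) = 3 dB; output overshoot = GR / (R − 1) = 3 / 3 = 1 dB.
Threshold = output − output overshoot = -16 − 1 = -17 dB.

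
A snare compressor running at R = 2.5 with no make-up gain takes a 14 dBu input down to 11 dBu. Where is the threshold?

Let T be the threshold. Output overshoot = (input overshoot)/R, so 11 − T = (14 − T)/2.5.
2.5·(11 − T) = 14 − T → 1.5·T = 27.5 − 14 = 13.5.
T = 13.5/1.5 = 9 dBu.

9 dBu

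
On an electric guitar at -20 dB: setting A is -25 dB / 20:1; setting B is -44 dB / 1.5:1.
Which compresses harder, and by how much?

A: overshoot 5 dB → output overshoot 0.25 dB → GR 4.75 dB.
B: overshoot 24 dB → output overshoot 16 dB → GR 8 dB.
B reduces 3.25 dB more.

B, by 3.25 dB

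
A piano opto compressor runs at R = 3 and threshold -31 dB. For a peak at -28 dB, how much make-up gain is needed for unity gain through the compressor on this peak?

Overshoot 3 dB → 3/3 = 1 dB after compression, so the compressed level is -31 + 1 = -30 dB.
Make-up = target − compressed = -28 − (-30) = 2 dB.

2 dB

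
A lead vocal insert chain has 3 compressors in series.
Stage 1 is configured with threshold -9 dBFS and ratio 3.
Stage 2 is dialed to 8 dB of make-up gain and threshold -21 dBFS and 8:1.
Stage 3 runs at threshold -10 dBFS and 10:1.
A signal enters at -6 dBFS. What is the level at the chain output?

-11.375 dBFS

Stage 1: overshoot 3 dB → 3/3 = 1 dB → -8 dBFS.
Stage 2: -8 dBFS is 13 dB over -21 dBFS; at 8:1 that becomes 1.625 dB over, giving -19.375 dBFS; +8 dB make-up → -11.375 dBFS.
Stage 3: -11.375 dBFS ≤ -10 dBFS, so stage 3 doesn't engage; output -11.375 dBFS.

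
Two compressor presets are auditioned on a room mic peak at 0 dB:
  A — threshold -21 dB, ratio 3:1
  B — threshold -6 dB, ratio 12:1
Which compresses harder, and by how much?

A: overshoot 21 dB → output overshoot 7 dB → GR 14 dB.
B: overshoot 6 dB → output overshoot 0.5 dB → GR 5.5 dB.
A applies 8.5 dB more gain reduction.

A, by 8.5 dB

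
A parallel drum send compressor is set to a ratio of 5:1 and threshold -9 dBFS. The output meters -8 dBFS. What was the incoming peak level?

The compressed level sits -8 − (-9) = 1 dB over threshold.
Before 5:1 compression the overshoot was 1 × 5 = 5 dB, so input = -9 + 5 = -4 dBFS.

-4 dBFS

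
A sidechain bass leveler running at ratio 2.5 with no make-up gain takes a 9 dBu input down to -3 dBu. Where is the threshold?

Gain reduction = 9 − (-3) = 12 dB; output overshoot = GR / (R − 1) = 12 / 1.5 = 8 dB.
Threshold = output − output overshoot = -3 − 8 = -11 dBu.

-11 dBu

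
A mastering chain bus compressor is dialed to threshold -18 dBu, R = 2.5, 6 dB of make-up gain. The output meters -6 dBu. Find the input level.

-3 dBu

Before make-up, the level was -6 − 6 = -12 dBu.
The compressed level sits -12 − (-18) = 6 dB over threshold.
Undo the ratio: input overshoot = 6 × 2.5 = 15 dB, giving input = -3 dBu.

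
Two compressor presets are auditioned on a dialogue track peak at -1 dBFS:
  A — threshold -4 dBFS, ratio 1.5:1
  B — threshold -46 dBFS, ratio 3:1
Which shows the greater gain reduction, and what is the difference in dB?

B, by 29 dB

A: overshoot 3 dB → output overshoot 2 dB → GR 1 dB.
B: overshoot 45 dB → output overshoot 15 dB → GR 30 dB.
B applies 29 dB more gain reduction.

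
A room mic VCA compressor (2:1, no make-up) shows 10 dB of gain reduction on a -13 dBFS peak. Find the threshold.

Let T be the threshold. Output overshoot = (input overshoot)/R, so -23 − T = (-13 − T)/2.
2·(-23 − T) = -13 − T → 1·T = -46 − (-13) = -33.
T = -33/1 = -33 dBFS.

-33 dBFS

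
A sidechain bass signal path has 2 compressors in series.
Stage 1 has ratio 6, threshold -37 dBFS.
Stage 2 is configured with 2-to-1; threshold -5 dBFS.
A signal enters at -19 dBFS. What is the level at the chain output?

-34 dBFS

Stage 1: 18 dB above -37 dBFS, reduced 6:1 to 3 dB above → -34 dBFS.
Stage 2: below threshold (-34 ≤ -5); passes unchanged; output -34 dBFS.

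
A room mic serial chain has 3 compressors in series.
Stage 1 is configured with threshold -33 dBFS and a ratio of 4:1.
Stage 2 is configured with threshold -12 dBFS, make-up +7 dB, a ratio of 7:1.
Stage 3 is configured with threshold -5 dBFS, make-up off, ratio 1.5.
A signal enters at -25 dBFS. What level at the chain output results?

Stage 1: 8 dB above -33 dBFS, reduced 4:1 to 2 dB above → -31 dBFS.
Stage 2: -31 dBFS ≤ -12 dBFS, so stage 2 doesn't engage; make-up brings it to -24 dBFS.
Stage 3: below threshold (-24 ≤ -5); passes unchanged; output -24 dBFS.

-24 dBFS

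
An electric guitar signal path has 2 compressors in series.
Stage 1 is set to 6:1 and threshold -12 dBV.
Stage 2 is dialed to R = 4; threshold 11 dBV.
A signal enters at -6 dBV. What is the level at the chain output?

Stage 1: -6 dBV is 6 dB over -12 dBV; at 6:1 that becomes 1 dB over, giving -11 dBV.
Stage 2: -11 dBV is at or below the 11 dBV threshold — no compression; output -11 dBV.

-11 dBV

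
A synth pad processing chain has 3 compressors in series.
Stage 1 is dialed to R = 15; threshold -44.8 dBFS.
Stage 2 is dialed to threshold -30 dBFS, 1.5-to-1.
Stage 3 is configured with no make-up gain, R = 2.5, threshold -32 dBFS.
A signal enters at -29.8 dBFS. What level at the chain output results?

-43.8 dBFS

Stage 1: 15 dB above -44.8 dBFS, reduced 15:1 to 1 dB above → -43.8 dBFS.
Stage 2: -43.8 dBFS ≤ -30 dBFS, so stage 2 doesn't engage; output -43.8 dBFS.
Stage 3: -43.8 dBFS is at or below the -32 dBFS threshold — no compression; output -43.8 dBFS.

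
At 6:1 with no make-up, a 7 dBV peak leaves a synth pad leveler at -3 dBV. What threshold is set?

Input is 12 dB above T (since output overshoot × R = input overshoot: (-3 − T)·6 = 7 − T gives T = -5 dBV).
Check: -5 + (7 − (-5))/6 = -5 + 2 = -3 dBV. ✓

-5 dBV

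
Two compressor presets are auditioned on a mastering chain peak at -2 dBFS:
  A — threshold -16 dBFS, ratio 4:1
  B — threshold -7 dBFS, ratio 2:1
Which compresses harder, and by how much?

A: overshoot 14 dB → output overshoot 3.5 dB → GR 10.5 dB.
B: overshoot 5 dB → output overshoot 2.5 dB → GR 2.5 dB.
A applies 8 dB more gain reduction.

A, by 8 dB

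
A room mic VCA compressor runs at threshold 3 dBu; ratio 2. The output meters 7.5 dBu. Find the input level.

That's 4.5 dB above the 3 dBu threshold.
Undo the ratio: input overshoot = 4.5 × 2 = 9 dB, giving input = 12 dBu.

12 dBu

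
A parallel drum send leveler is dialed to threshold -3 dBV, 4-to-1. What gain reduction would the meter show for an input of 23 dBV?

19.5 dB

Overshoot = 23 − (-3) = 26 dB.
At 4:1, output sits 26/4 = 6.5 dB above threshold.
Gain reduction = 26 − 6.5 = 19.5 dB.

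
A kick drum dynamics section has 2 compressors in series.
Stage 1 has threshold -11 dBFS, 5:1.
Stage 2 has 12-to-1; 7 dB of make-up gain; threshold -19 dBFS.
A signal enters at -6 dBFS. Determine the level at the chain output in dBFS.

-11.25 dBFS

Stage 1: overshoot 5 dB → 5/5 = 1 dB → -10 dBFS.
Stage 2: overshoot 9 dB → 9/12 = 0.75 dB → -18.25 dBFS; +7 dB make-up → -11.25 dBFS.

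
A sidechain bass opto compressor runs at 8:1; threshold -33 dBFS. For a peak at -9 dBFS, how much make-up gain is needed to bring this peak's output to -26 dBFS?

4 dB

Overshoot 24 dB → 24/8 = 3 dB after compression, so the compressed level is -33 + 3 = -30 dBFS.
Make-up = target − compressed = -26 − (-30) = 4 dB.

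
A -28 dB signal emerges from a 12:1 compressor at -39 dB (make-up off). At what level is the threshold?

Gain reduction = -28 − (-39) = 11 dB; output overshoot = GR / (R − 1) = 11 / 11 = 1 dB.
Threshold = output − output overshoot = -39 − 1 = -40 dB.

-40 dB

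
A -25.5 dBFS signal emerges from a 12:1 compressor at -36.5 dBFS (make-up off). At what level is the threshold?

-37.5 dBFS

Gain reduction = -25.5 − (-36.5) = 11 dB; output overshoot = GR / (R − 1) = 11 / 11 = 1 dB.
Threshold = output − output overshoot = -36.5 − 1 = -37.5 dBFS.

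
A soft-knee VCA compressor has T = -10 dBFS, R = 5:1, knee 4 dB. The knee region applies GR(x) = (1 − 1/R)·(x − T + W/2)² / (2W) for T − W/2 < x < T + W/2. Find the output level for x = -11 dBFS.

x − T + W/2 = -11 − (-10) + 2 = 1.
GR = (1 − 1/5) × 1² / 8 = 0.8 × 1 / 8 = 0.1 dB.
Output = -11 − 0.1 = -11.1 dBFS.

-11.1 dBFS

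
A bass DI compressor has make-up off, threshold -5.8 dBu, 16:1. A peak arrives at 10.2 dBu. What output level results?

10.2 dBu sits 16 dB over threshold.
At 16:1 the overshoot is divided by 16, leaving 1 dB above threshold.
So the level is -5.8 + 1 = -4.8 dBu.

-4.8 dBu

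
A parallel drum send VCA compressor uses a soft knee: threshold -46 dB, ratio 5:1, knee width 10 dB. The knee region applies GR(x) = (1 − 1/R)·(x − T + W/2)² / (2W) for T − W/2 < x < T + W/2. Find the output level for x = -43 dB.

-45.56 dB

x − T + W/2 = -43 − (-46) + 5 = 8.
GR = (1 − 1/5) × 8² / 20 = 0.8 × 64 / 20 = 2.56 dB.
Output = -43 − 2.56 = -45.56 dB.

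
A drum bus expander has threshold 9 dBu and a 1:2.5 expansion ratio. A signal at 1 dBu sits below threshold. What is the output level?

-11 dBu

Below threshold, a 1:2.5 expander applies gain = (2.5−1)×(T − x) of attenuation.
(2.5−1) × 8 = 12 dB, so output = 1 − 12 = -11 dBu.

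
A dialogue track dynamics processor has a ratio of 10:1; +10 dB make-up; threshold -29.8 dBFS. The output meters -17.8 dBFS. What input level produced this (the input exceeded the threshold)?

Before make-up, the level was -17.8 − 10 = -27.8 dBFS.
The compressed level sits -27.8 − (-29.8) = 2 dB over threshold.
Before 10:1 compression the overshoot was 2 × 10 = 20 dB, so input = -29.8 + 20 = -9.8 dBFS.

-9.8 dBFS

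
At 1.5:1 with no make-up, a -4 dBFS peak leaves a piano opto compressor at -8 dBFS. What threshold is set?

Gain reduction = -4 − (-8) = 4 dB; output overshoot = GR / (R − 1) = 4 / 0.5 = 8 dB.
Threshold = output − output overshoot = -8 − 8 = -16 dBFS.

-16 dBFS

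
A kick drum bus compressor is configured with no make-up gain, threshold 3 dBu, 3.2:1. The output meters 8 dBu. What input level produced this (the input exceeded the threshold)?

Post-compression overshoot = 8 − 3 = 5 dB.
Before 3.2:1 compression the overshoot was 5 × 3.2 = 16 dB, so input = 3 + 16 = 19 dBu.

19 dBu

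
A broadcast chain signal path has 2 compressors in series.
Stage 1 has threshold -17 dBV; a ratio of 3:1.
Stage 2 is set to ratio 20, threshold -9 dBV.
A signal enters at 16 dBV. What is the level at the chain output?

-8.85 dBV

Stage 1: overshoot 33 dB → 33/3 = 11 dB → -6 dBV.
Stage 2: overshoot 3 dB → 3/20 = 0.15 dB → -8.85 dBV.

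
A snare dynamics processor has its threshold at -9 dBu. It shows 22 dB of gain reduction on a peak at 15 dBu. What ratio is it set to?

12:1

Input overshoot = 15 − (-9) = 24 dB.
Output overshoot = 24 − 22 = 2 dB.
Ratio = input overshoot / output overshoot = 24 / 2 = 12.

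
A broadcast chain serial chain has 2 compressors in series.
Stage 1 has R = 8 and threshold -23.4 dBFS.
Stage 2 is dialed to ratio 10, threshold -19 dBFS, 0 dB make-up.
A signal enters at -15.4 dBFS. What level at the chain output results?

-22.4 dBFS

Stage 1: overshoot 8 dB → 8/8 = 1 dB → -22.4 dBFS.
Stage 2: below threshold (-22.4 ≤ -19); passes unchanged; output -22.4 dBFS.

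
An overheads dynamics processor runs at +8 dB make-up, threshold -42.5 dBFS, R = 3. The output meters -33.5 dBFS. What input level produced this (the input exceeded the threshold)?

Stripping the +8 dB make-up gives -41.5 dBFS at the gain stage.
That's 1 dB above the -42.5 dBFS threshold.
Input overshoot = R × output overshoot = 3 dB → input = -42.5 + 3 = -39.5 dBFS.

-39.5 dBFS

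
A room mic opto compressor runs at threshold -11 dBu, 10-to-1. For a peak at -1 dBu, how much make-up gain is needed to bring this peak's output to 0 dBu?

10 dB

The peak compresses to -11 + 10/10 = -10 dBu.
To reach 0 dBu requires 0 − (-10) = 10 dB of make-up.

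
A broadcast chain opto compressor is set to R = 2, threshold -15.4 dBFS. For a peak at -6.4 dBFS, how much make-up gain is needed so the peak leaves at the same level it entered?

Overshoot 9 dB → 9/2 = 4.5 dB after compression, so the compressed level is -15.4 + 4.5 = -10.9 dBFS.
Make-up = target − compressed = -6.4 − (-10.9) = 4.5 dB.

4.5 dB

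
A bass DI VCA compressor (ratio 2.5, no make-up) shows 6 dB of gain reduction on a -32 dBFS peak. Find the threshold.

-42 dBFS

Gain reduction = -32 − (-38) = 6 dB; output overshoot = GR / (R − 1) = 6 / 1.5 = 4 dB.
Threshold = output − output overshoot = -38 − 4 = -42 dBFS.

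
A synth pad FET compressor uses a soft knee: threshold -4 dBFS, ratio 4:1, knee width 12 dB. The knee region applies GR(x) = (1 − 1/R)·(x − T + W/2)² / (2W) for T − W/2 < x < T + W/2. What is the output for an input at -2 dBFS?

x − T + W/2 = -2 − (-4) + 6 = 8.
GR = (1 − 1/4) × 8² / 24 = 0.75 × 64 / 24 = 2 dB.
Output = -2 − 2 = -4 dBFS.

-4 dBFS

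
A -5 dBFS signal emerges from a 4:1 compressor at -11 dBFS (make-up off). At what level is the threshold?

-13 dBFS

Gain reduction = -5 − (-11) = 6 dB; output overshoot = GR / (R − 1) = 6 / 3 = 2 dB.
Threshold = output − output overshoot = -11 − 2 = -13 dBFS.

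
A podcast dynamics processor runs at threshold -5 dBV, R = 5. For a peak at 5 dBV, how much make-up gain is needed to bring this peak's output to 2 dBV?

Overshoot 10 dB → 10/5 = 2 dB after compression, so the compressed level is -5 + 2 = -3 dBV.
Make-up = target − compressed = 2 − (-3) = 5 dB.

5 dB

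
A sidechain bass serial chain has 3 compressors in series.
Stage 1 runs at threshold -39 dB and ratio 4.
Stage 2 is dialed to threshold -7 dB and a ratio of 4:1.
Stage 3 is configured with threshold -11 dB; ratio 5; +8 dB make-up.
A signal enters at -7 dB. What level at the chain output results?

Stage 1: -7 dB is 32 dB over -39 dB; at 4:1 that becomes 8 dB over, giving -31 dB.
Stage 2: below threshold (-31 ≤ -7); passes unchanged; output -31 dB.
Stage 3: -31 dB ≤ -11 dB, so stage 3 doesn't engage; make-up brings it to -23 dB.

-23 dB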